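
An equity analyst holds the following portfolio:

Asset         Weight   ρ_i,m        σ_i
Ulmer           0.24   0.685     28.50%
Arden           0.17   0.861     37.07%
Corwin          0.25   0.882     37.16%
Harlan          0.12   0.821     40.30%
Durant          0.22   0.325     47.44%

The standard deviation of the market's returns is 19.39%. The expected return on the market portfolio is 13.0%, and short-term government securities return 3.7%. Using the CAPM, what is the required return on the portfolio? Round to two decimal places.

16.01%

β_Ulmer = 0.685 × 28.50% / 19.39% = 1.0068
β_Arden = 0.861 × 37.07% / 19.39% = 1.6461
β_Corwin = 0.882 × 37.16% / 19.39% = 1.6903
β_Harlan = 0.821 × 40.30% / 19.39% = 1.7064
β_Durant = 0.325 × 47.44% / 19.39% = 0.7952
β_P = Σ w_i β_i = 0.24×1.0068 + 0.17×1.6461 + 0.25×1.6903 + 0.12×1.7064 + 0.22×0.7952 = 1.3238
MRP = 13.0% − 3.7% = 9.30%
E(R_P) = R_f + β_P × MRP = 3.7% + 1.3238 × 9.3% = 16.01%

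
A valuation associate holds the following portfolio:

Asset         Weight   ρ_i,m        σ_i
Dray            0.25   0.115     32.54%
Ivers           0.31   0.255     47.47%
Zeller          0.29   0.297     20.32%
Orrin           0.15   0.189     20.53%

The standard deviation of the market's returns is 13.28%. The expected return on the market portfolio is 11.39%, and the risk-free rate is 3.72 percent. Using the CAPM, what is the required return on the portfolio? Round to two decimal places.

7.77%

β_Dray = 0.115 × 32.54% / 13.28% = 0.2818
β_Ivers = 0.255 × 47.47% / 13.28% = 0.9115
β_Zeller = 0.297 × 20.32% / 13.28% = 0.4544
β_Orrin = 0.189 × 20.53% / 13.28% = 0.2922
β_P = Σ w_i β_i = 0.25×0.2818 + 0.31×0.9115 + 0.29×0.4544 + 0.15×0.2922 = 0.5286
MRP = 11.39% − 3.72% = 7.67%
E(R_P) = R_f + β_P × MRP = 3.72% + 0.5286 × 7.67% = 7.77%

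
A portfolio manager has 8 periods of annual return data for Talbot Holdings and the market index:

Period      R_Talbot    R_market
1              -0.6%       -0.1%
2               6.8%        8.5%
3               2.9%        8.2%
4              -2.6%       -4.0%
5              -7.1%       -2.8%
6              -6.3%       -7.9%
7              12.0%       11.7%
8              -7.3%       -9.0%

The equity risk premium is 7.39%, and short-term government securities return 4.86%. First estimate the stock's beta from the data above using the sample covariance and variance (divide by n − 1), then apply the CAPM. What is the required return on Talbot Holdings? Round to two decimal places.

11.04%

Mean R_i = (-0.6 + 6.8 + 2.9 − 2.6 − 7.1 − 6.3 + 12.0 − 7.3) / 8 = -0.2750%
Mean R_m = (-0.1 + 8.5 + 8.2 − 4.0 − 2.8 − 7.9 + 11.7 − 9.0) / 8 = 0.5750%
Σ(R_i − R̄_i)(R_m − R̄_m) = 369.0550  ⇒  Cov = 369.0550 / 7 = 52.7221
Σ(R_m − R̄_m)² = 440.9950  ⇒  Var(R_m) = 440.9950 / 7 = 62.9993
β = Cov / Var(R_m) = 52.7221 / 62.9993 = 0.8369
E(R) = R_f + β × MRP = 4.86% + 0.8369 × 7.39% = 11.04%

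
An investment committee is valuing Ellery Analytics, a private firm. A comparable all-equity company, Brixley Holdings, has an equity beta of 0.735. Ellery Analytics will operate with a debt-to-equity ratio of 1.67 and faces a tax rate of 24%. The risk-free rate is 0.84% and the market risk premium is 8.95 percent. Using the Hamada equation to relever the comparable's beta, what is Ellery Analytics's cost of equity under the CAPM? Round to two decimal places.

15.77%

β_L = β_U × [1 + (1 − t)(D/E)] = 0.735 × [1 + (1 − 0.24) × 1.67]
    = 0.735 × [1 + 0.76 × 1.67] = 0.735 × 2.2692 = 1.6679
E(R) = R_f + β_L × MRP = 0.84% + 1.6679 × 8.95% = 15.77%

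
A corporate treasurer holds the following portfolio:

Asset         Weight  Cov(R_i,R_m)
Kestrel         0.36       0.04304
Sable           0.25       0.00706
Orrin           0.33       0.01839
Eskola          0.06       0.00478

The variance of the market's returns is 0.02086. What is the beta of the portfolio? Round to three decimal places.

1.132

β_Kestrel = 0.04304 / 0.02086 = 2.0633
β_Sable = 0.00706 / 0.02086 = 0.3384
β_Orrin = 0.01839 / 0.02086 = 0.8816
β_Eskola = 0.00478 / 0.02086 = 0.2291
β_P = Σ w_i β_i = 0.36×2.0633 + 0.25×0.3384 + 0.33×0.8816 + 0.06×0.2291 = 1.1321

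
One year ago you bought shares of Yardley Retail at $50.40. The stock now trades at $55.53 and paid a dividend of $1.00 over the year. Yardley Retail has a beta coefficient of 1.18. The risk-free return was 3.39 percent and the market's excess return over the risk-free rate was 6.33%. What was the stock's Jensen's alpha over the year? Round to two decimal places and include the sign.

Realised HPR = (P1 + D1 − P0) / P0 = (55.53 + 1.00 − 50.40) / 50.40 = 6.13 / 50.40 = 12.1627%
CAPM required = R_f + β·MRP = 3.39% + 1.18 × 6.33% = 10.8594%
α = realised − required = 12.1627% − 10.8594% = +1.30%

+1.30%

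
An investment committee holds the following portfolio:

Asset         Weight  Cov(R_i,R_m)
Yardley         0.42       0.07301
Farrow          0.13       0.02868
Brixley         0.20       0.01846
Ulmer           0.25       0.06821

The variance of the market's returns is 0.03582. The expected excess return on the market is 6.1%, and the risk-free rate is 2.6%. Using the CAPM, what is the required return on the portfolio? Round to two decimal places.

11.99%

β_Yardley = 0.07301 / 0.03582 = 2.0382
β_Farrow = 0.02868 / 0.03582 = 0.8007
β_Brixley = 0.01846 / 0.03582 = 0.5154
β_Ulmer = 0.06821 / 0.03582 = 1.9042
β_P = Σ w_i β_i = 0.42×2.0382 + 0.13×0.8007 + 0.20×0.5154 + 0.25×1.9042 = 1.5393
E(R_P) = R_f + β_P × MRP = 2.6% + 1.5393 × 6.1% = 11.99%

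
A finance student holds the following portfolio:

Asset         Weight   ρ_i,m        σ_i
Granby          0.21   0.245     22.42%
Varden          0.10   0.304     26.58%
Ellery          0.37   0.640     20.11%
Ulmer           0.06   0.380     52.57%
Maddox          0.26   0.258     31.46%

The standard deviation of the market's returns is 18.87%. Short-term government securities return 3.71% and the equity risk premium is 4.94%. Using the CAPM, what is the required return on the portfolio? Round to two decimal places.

6.34%

β_Granby = 0.245 × 22.42% / 18.87% = 0.2911
β_Varden = 0.304 × 26.58% / 18.87% = 0.4282
β_Ellery = 0.640 × 20.11% / 18.87% = 0.6821
β_Ulmer = 0.380 × 52.57% / 18.87% = 1.0586
β_Maddox = 0.258 × 31.46% / 18.87% = 0.4301
β_P = Σ w_i β_i = 0.21×0.2911 + 0.10×0.4282 + 0.37×0.6821 + 0.06×1.0586 + 0.26×0.4301 = 0.5317
E(R_P) = R_f + β_P × MRP = 3.71% + 0.5317 × 4.94% = 6.34%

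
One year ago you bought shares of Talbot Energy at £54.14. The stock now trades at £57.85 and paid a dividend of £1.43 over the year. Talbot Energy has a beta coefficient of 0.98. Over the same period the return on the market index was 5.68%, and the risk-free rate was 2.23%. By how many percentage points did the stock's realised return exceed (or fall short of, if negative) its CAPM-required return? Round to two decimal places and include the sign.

+3.88%

Realised HPR = (P1 + D1 − P0) / P0 = (57.85 + 1.43 − 54.14) / 54.14 = 5.14 / 54.14 = 9.4939%
MRP = 5.68% − 2.23% = 3.45%
CAPM required = R_f + β·MRP = 2.23% + 0.98 × 3.45% = 5.6110%
α = realised − required = 9.4939% − 5.6110% = +3.88%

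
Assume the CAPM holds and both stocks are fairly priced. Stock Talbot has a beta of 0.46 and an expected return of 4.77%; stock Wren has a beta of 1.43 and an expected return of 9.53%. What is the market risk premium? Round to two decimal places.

4.91%

Both satisfy E(R) = R_f + β·MRP, so the slope of the SML is
MRP = (9.53% − 4.77%) / (1.43 − 0.46) = 4.76% / 0.97 = 4.9072%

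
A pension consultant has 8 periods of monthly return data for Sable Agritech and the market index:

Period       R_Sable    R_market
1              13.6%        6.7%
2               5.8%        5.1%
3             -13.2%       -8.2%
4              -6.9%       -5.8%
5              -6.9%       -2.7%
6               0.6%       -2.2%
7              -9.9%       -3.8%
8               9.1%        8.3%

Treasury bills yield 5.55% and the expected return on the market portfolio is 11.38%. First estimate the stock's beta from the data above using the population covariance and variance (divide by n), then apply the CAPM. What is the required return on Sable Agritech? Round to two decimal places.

14.24%

Mean R_i = (13.6 + 5.8 − 13.2 − 6.9 − 6.9 + 0.6 − 9.9 + 9.1) / 8 = -0.9750%
Mean R_m = (6.7 + 5.1 − 8.2 − 5.8 − 2.7 − 2.2 − 3.8 + 8.3) / 8 = -0.3250%
Σ(R_i − R̄_i)(R_m − R̄_m) = 396.8850  ⇒  Cov = 396.8850 / 8 = 49.6106
Σ(R_m − R̄_m)² = 266.3950  ⇒  Var(R_m) = 266.3950 / 8 = 33.2994
β = Cov / Var(R_m) = 49.6106 / 33.2994 = 1.4898
MRP = 11.38% − 5.55% = 5.83%
E(R) = R_f + β × MRP = 5.55% + 1.4898 × 5.83% = 14.24%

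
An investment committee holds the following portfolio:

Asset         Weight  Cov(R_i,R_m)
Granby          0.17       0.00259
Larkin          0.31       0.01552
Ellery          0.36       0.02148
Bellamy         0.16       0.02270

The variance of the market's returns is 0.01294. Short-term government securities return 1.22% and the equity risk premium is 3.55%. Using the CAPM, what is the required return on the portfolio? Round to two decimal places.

β_Granby = 0.00259 / 0.01294 = 0.2002
β_Larkin = 0.01552 / 0.01294 = 1.1994
β_Ellery = 0.02148 / 0.01294 = 1.6600
β_Bellamy = 0.02270 / 0.01294 = 1.7543
β_P = Σ w_i β_i = 0.17×0.2002 + 0.31×1.1994 + 0.36×1.6600 + 0.16×1.7543 = 1.2841
E(R_P) = R_f + β_P × MRP = 1.22% + 1.2841 × 3.55% = 5.78%

5.78%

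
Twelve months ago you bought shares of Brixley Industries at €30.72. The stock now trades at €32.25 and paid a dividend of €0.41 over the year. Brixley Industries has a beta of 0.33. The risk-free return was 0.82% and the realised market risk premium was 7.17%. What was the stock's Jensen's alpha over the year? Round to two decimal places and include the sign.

Realised HPR = (P1 + D1 − P0) / P0 = (32.25 + 0.41 − 30.72) / 30.72 = 1.94 / 30.72 = 6.3151%
CAPM required = R_f + β·MRP = 0.82% + 0.33 × 7.17% = 3.1861%
α = realised − required = 6.3151% − 3.1861% = +3.13%

+3.13%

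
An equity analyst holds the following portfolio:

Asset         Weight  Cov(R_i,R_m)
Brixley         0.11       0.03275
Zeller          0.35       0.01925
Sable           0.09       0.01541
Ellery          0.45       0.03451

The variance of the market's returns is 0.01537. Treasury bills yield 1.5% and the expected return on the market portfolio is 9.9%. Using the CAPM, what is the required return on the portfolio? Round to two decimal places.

16.40%

β_Brixley = 0.03275 / 0.01537 = 2.1308
β_Zeller = 0.01925 / 0.01537 = 1.2524
β_Sable = 0.01541 / 0.01537 = 1.0026
β_Ellery = 0.03451 / 0.01537 = 2.2453
β_P = Σ w_i β_i = 0.11×2.1308 + 0.35×1.2524 + 0.09×1.0026 + 0.45×2.2453 = 1.7733
MRP = 9.9% − 1.5% = 8.40%
E(R_P) = R_f + β_P × MRP = 1.5% + 1.7733 × 8.4% = 16.40%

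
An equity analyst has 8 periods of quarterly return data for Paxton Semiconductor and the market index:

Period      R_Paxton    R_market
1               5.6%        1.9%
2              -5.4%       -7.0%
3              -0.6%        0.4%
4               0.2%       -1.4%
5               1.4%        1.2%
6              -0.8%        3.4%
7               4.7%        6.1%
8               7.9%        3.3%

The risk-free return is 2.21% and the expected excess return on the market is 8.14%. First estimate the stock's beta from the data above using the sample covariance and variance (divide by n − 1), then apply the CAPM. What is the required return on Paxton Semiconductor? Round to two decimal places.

Mean R_i = (5.6 − 5.4 − 0.6 + 0.2 + 1.4 − 0.8 + 4.7 + 7.9) / 8 = 1.6250%
Mean R_m = (1.9 − 7.0 + 0.4 − 1.4 + 1.2 + 3.4 + 6.1 + 3.3) / 8 = 0.9875%
Σ(R_i − R̄_i)(R_m − R̄_m) = 88.7825  ⇒  Cov = 88.7825 / 7 = 12.6832
Σ(R_m − R̄_m)² = 108.0288  ⇒  Var(R_m) = 108.0288 / 7 = 15.4327
β = Cov / Var(R_m) = 12.6832 / 15.4327 = 0.8218
E(R) = R_f + β × MRP = 2.21% + 0.8218 × 8.14% = 8.90%

8.90%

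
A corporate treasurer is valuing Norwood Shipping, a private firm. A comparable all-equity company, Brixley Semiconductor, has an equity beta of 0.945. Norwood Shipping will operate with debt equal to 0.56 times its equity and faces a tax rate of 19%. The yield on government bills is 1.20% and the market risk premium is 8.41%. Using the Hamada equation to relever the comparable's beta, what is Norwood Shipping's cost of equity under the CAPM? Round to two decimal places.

12.75%

β_L = β_U × [1 + (1 − t)(D/E)] = 0.945 × [1 + (1 − 0.19) × 0.56]
    = 0.945 × [1 + 0.81 × 0.56] = 0.945 × 1.4536 = 1.3737
E(R) = R_f + β_L × MRP = 1.20% + 1.3737 × 8.41% = 12.75%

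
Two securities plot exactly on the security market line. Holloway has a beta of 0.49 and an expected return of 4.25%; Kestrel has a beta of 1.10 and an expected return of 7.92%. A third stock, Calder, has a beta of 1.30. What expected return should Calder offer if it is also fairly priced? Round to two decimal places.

9.12%

MRP (SML slope) = (7.92% − 4.25%) / (1.10 − 0.49) = 3.67% / 0.61 = 6.0164%
R_f (intercept) = 4.25% − 0.49 × 6.0164% = 1.3020%
E(R_Calder) = R_f + β × MRP = 1.3020% + 1.30 × 6.0164% = 9.12%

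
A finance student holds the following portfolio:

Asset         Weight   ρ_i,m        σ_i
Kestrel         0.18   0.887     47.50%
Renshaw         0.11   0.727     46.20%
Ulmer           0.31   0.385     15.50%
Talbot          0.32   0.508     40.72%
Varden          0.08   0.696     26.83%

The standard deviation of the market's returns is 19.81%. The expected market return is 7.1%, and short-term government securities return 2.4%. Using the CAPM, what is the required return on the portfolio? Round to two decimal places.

β_Kestrel = 0.887 × 47.50% / 19.81% = 2.1268
β_Renshaw = 0.727 × 46.20% / 19.81% = 1.6955
β_Ulmer = 0.385 × 15.50% / 19.81% = 0.3012
β_Talbot = 0.508 × 40.72% / 19.81% = 1.0442
β_Varden = 0.696 × 26.83% / 19.81% = 0.9426
β_P = Σ w_i β_i = 0.18×2.1268 + 0.11×1.6955 + 0.31×0.3012 + 0.32×1.0442 + 0.08×0.9426 = 1.0723
MRP = 7.1% − 2.4% = 4.70%
E(R_P) = R_f + β_P × MRP = 2.4% + 1.0723 × 4.7% = 7.44%

7.44%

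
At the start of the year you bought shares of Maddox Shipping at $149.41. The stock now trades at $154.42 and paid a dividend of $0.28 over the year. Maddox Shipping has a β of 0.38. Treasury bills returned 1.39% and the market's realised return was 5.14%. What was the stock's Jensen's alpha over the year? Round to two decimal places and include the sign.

+0.73%

Realised HPR = (P1 + D1 − P0) / P0 = (154.42 + 0.28 − 149.41) / 149.41 = 5.29 / 149.41 = 3.5406%
MRP = 5.14% − 1.39% = 3.75%
CAPM required = R_f + β·MRP = 1.39% + 0.38 × 3.75% = 2.8150%
α = realised − required = 3.5406% − 2.8150% = +0.73%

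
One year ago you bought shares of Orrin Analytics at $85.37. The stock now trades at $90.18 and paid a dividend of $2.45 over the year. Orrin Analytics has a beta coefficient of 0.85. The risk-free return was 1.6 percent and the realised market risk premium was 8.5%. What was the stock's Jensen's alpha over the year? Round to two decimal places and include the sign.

-0.32%

Realised HPR = (P1 + D1 − P0) / P0 = (90.18 + 2.45 − 85.37) / 85.37 = 7.26 / 85.37 = 8.5042%
CAPM required = R_f + β·MRP = 1.6% + 0.85 × 8.5% = 8.8250%
α = realised − required = 8.5042% − 8.8250% = -0.32%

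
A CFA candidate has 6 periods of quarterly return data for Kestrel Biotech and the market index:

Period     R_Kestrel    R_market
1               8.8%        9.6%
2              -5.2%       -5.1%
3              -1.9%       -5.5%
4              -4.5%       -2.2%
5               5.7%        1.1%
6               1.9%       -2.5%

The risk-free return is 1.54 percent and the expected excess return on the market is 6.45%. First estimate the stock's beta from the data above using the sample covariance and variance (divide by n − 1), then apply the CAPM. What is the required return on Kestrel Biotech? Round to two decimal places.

7.14%

Mean R_i = (8.8 − 5.2 − 1.9 − 4.5 + 5.7 + 1.9) / 6 = 0.8000%
Mean R_m = (9.6 − 5.1 − 5.5 − 2.2 + 1.1 − 2.5) / 6 = -0.7667%
Σ(R_i − R̄_i)(R_m − R̄_m) = 136.5500  ⇒  Cov = 136.5500 / 5 = 27.3100
Σ(R_m − R̄_m)² = 157.1933  ⇒  Var(R_m) = 157.1933 / 5 = 31.4387
β = Cov / Var(R_m) = 27.3100 / 31.4387 = 0.8687
E(R) = R_f + β × MRP = 1.54% + 0.8687 × 6.45% = 7.14%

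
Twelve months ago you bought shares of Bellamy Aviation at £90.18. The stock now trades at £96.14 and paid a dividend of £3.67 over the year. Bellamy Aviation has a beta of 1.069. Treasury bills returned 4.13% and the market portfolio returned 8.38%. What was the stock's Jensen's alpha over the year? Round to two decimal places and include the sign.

Realised HPR = (P1 + D1 − P0) / P0 = (96.14 + 3.67 − 90.18) / 90.18 = 9.63 / 90.18 = 10.6786%
MRP = 8.38% − 4.13% = 4.25%
CAPM required = R_f + β·MRP = 4.13% + 1.069 × 4.25% = 8.67325%
α = realised − required = 10.6786% − 8.67325% = +2.01%

+2.01%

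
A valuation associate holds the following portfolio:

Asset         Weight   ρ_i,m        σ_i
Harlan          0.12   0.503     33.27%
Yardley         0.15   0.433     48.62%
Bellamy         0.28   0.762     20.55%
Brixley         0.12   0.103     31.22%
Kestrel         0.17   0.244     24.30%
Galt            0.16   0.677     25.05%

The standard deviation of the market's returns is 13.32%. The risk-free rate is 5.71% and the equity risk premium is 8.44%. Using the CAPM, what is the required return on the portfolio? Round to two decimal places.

β_Harlan = 0.503 × 33.27% / 13.32% = 1.2564
β_Yardley = 0.433 × 48.62% / 13.32% = 1.5805
β_Bellamy = 0.762 × 20.55% / 13.32% = 1.1756
β_Brixley = 0.103 × 31.22% / 13.32% = 0.2414
β_Kestrel = 0.244 × 24.30% / 13.32% = 0.4451
β_Galt = 0.677 × 25.05% / 13.32% = 1.2732
β_P = Σ w_i β_i = 0.12×1.2564 + 0.15×1.5805 + 0.28×1.1756 + 0.12×0.2414 + 0.17×0.4451 + 0.16×1.2732 = 1.0254
E(R_P) = R_f + β_P × MRP = 5.71% + 1.0254 × 8.44% = 14.36%

14.36%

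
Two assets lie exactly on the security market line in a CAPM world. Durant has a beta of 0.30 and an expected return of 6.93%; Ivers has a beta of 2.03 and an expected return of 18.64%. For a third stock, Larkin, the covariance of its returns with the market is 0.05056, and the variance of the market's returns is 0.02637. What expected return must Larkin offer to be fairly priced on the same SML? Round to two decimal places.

MRP = (18.64% − 6.93%) / (2.03 − 0.30) = 6.7688%
R_f = 6.93% − 0.30 × 6.7688% = 4.8994%
β_Larkin = Cov / Var(R_m) = 0.05056 / 0.02637 = 1.9173
E(R_Larkin) = R_f + β × MRP = 4.8994% + 1.9173 × 6.7688% = 17.88%

17.88%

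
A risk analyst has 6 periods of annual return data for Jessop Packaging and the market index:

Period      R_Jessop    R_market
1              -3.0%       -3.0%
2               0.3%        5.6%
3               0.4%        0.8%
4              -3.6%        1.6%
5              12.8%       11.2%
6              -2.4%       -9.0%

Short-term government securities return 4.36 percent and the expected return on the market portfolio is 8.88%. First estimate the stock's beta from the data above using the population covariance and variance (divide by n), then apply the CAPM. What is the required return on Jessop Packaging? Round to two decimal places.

Mean R_i = (-3.0 + 0.3 + 0.4 − 3.6 + 12.8 − 2.4) / 6 = 0.7500%
Mean R_m = (-3.0 + 5.6 + 0.8 + 1.6 + 11.2 − 9.0) / 6 = 1.2000%
Σ(R_i − R̄_i)(R_m − R̄_m) = 164.8000  ⇒  Cov = 164.8000 / 6 = 27.4667
Σ(R_m − R̄_m)² = 241.3600  ⇒  Var(R_m) = 241.3600 / 6 = 40.2267
β = Cov / Var(R_m) = 27.4667 / 40.2267 = 0.6828
MRP = 8.88% − 4.36% = 4.52%
E(R) = R_f + β × MRP = 4.36% + 0.6828 × 4.52% = 7.45%

7.45%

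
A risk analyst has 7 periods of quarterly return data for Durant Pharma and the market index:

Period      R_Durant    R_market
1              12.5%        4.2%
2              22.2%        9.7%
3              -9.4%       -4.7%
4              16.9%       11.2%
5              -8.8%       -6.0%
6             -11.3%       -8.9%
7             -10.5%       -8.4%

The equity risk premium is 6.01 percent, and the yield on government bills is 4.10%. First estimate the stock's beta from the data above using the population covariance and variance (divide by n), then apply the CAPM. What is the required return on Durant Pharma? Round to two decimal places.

14.22%

Mean R_i = (12.5 + 22.2 − 9.4 + 16.9 − 8.8 − 11.3 − 10.5) / 7 = 1.6571%
Mean R_m = (4.2 + 9.7 − 4.7 + 11.2 − 6.0 − 8.9 − 8.4) / 7 = -0.4143%
Σ(R_i − R̄_i)(R_m − R̄_m) = 747.6757  ⇒  Cov = 747.6757 / 7 = 106.8108
Σ(R_m − R̄_m)² = 443.8286  ⇒  Var(R_m) = 443.8286 / 7 = 63.4041
β = Cov / Var(R_m) = 106.8108 / 63.4041 = 1.6846
E(R) = R_f + β × MRP = 4.10% + 1.6846 × 6.01% = 14.22%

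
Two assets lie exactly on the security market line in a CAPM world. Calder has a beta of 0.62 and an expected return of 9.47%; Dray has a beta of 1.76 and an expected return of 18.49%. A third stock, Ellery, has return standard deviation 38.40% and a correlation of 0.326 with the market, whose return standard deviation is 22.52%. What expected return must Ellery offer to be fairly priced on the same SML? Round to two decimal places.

8.96%

MRP = (18.49% − 9.47%) / (1.76 − 0.62) = 7.9123%
R_f = 9.47% − 0.62 × 7.9123% = 4.5644%
β_Ellery = ρ·σ_i/σ_m = 0.326 × 38.40 / 22.52 = 0.5559
E(R_Ellery) = R_f + β × MRP = 4.5644% + 0.5559 × 7.9123% = 8.96%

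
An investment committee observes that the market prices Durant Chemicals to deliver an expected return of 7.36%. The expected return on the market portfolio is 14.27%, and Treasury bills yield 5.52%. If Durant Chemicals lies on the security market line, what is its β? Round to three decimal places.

MRP = 14.27% − 5.52% = 8.75%
β = (E(R) − R_f) / MRP = (7.36% − 5.52%) / 8.75% = 1.84% / 8.75% = 0.210

0.210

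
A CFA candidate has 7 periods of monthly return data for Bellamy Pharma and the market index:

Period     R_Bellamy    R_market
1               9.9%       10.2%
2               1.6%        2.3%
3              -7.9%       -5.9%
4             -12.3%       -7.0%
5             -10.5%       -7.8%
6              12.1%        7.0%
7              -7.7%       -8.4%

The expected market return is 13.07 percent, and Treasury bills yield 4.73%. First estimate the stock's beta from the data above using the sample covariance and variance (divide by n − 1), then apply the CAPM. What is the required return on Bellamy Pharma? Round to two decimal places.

15.11%

Mean R_i = (9.9 + 1.6 − 7.9 − 12.3 − 10.5 + 12.1 − 7.7) / 7 = -2.1143%
Mean R_m = (10.2 + 2.3 − 5.9 − 7.0 − 7.8 + 7.0 − 8.4) / 7 = -1.3714%
Σ(R_i − R̄_i)(R_m − R̄_m) = 448.3529  ⇒  Cov = 448.3529 / 6 = 74.7255
Σ(R_m − R̄_m)² = 360.3743  ⇒  Var(R_m) = 360.3743 / 6 = 60.0624
β = Cov / Var(R_m) = 74.7255 / 60.0624 = 1.2441
MRP = 13.07% − 4.73% = 8.34%
E(R) = R_f + β × MRP = 4.73% + 1.2441 × 8.34% = 15.11%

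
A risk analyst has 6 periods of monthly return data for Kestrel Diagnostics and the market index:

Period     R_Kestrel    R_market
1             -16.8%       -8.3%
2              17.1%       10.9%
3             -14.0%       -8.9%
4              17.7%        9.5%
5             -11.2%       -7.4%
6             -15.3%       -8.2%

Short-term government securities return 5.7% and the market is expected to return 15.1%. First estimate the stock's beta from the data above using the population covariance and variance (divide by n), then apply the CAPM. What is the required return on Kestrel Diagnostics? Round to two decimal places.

21.88%

Mean R_i = (-16.8 + 17.1 − 14.0 + 17.7 − 11.2 − 15.3) / 6 = -3.7500%
Mean R_m = (-8.3 + 10.9 − 8.9 + 9.5 − 7.4 − 8.2) / 6 = -2.0667%
Σ(R_i − R̄_i)(R_m − R̄_m) = 780.4200  ⇒  Cov = 780.4200 / 6 = 130.0700
Σ(R_m − R̄_m)² = 453.5333  ⇒  Var(R_m) = 453.5333 / 6 = 75.5889
β = Cov / Var(R_m) = 130.0700 / 75.5889 = 1.7208
MRP = 15.1% − 5.7% = 9.40%
E(R) = R_f + β × MRP = 5.7% + 1.7208 × 9.4% = 21.88%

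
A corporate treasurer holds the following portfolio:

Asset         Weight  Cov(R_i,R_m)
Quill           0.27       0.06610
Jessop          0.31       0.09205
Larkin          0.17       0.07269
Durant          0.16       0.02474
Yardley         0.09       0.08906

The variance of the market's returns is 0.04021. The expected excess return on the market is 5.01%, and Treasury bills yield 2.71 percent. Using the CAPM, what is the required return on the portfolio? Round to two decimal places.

11.52%

β_Quill = 0.06610 / 0.04021 = 1.6439
β_Jessop = 0.09205 / 0.04021 = 2.2892
β_Larkin = 0.07269 / 0.04021 = 1.8078
β_Durant = 0.02474 / 0.04021 = 0.6153
β_Yardley = 0.08906 / 0.04021 = 2.2149
β_P = Σ w_i β_i = 0.27×1.6439 + 0.31×2.2892 + 0.17×1.8078 + 0.16×0.6153 + 0.09×2.2149 = 1.7586
E(R_P) = R_f + β_P × MRP = 2.71% + 1.7586 × 5.01% = 11.52%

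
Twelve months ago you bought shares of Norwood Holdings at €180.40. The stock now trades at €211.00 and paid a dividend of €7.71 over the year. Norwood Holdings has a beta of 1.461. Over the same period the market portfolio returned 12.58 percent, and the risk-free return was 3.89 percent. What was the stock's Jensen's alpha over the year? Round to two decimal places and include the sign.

Realised HPR = (P1 + D1 − P0) / P0 = (211.00 + 7.71 − 180.40) / 180.40 = 38.31 / 180.40 = 21.2361%
MRP = 12.58% − 3.89% = 8.69%
CAPM required = R_f + β·MRP = 3.89% + 1.461 × 8.69% = 16.58609%
α = realised − required = 21.2361% − 16.58609% = +4.65%

+4.65%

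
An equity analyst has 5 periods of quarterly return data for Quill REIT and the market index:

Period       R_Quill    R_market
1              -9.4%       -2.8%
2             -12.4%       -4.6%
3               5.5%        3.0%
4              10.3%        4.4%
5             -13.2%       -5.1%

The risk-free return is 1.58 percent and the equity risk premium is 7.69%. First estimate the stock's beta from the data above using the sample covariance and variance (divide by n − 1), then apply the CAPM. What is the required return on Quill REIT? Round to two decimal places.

Mean R_i = (-9.4 − 12.4 + 5.5 + 10.3 − 13.2) / 5 = -3.8400%
Mean R_m = (-2.8 − 4.6 + 3.0 + 4.4 − 5.1) / 5 = -1.0200%
Σ(R_i − R̄_i)(R_m − R̄_m) = 192.9160  ⇒  Cov = 192.9160 / 4 = 48.2290
Σ(R_m − R̄_m)² = 78.1680  ⇒  Var(R_m) = 78.1680 / 4 = 19.5420
β = Cov / Var(R_m) = 48.2290 / 19.5420 = 2.4680
E(R) = R_f + β × MRP = 1.58% + 2.4680 × 7.69% = 20.56%

20.56%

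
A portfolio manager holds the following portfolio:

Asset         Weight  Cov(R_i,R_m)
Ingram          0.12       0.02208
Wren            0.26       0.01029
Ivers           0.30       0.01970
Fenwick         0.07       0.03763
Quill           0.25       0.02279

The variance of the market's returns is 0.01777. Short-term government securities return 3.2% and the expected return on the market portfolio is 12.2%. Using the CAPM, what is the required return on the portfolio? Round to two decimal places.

13.11%

β_Ingram = 0.02208 / 0.01777 = 1.2425
β_Wren = 0.01029 / 0.01777 = 0.5791
β_Ivers = 0.01970 / 0.01777 = 1.1086
β_Fenwick = 0.03763 / 0.01777 = 2.1176
β_Quill = 0.02279 / 0.01777 = 1.2825
β_P = Σ w_i β_i = 0.12×1.2425 + 0.26×0.5791 + 0.30×1.1086 + 0.07×2.1176 + 0.25×1.2825 = 1.1011
MRP = 12.2% − 3.2% = 9.00%
E(R_P) = R_f + β_P × MRP = 3.2% + 1.1011 × 9.0% = 13.11%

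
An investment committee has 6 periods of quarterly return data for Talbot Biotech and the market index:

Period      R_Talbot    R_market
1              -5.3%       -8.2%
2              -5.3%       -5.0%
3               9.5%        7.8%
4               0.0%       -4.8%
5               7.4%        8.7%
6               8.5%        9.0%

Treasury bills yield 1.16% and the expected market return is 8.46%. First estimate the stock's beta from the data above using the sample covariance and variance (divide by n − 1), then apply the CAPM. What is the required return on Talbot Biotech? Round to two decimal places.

Mean R_i = (-5.3 − 5.3 + 9.5 + 0.0 + 7.4 + 8.5) / 6 = 2.4667%
Mean R_m = (-8.2 − 5.0 + 7.8 − 4.8 + 8.7 + 9.0) / 6 = 1.2500%
Σ(R_i − R̄_i)(R_m − R̄_m) = 266.4400  ⇒  Cov = 266.4400 / 5 = 53.2880
Σ(R_m − R̄_m)² = 323.4350  ⇒  Var(R_m) = 323.4350 / 5 = 64.6870
β = Cov / Var(R_m) = 53.2880 / 64.6870 = 0.8238
MRP = 8.46% − 1.16% = 7.30%
E(R) = R_f + β × MRP = 1.16% + 0.8238 × 7.30% = 7.17%

7.17%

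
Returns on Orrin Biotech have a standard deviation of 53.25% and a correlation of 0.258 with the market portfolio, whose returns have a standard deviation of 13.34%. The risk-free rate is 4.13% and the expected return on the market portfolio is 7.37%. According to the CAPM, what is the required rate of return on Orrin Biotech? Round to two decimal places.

β = ρ × σ_i / σ_m = 0.258 × 53.25% / 13.34% = 1.0299
MRP = 7.37% − 4.13% = 3.24%
E(R) = 4.13% + 1.0299 × 3.24% = 7.47%

7.47%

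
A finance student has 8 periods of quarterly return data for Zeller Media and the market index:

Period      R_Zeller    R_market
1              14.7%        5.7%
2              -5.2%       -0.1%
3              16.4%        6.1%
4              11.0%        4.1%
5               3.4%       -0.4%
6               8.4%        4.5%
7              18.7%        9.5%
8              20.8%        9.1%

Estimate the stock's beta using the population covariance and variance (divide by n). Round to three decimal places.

Mean R_i = (14.7 − 5.2 + 16.4 + 11.0 + 3.4 + 8.4 + 18.7 + 20.8) / 8 = 11.0250%
Mean R_m = (5.7 − 0.1 + 6.1 + 4.1 − 0.4 + 4.5 + 9.5 + 9.1) / 8 = 4.8125%
Σ(R_i − R̄_i)(R_m − R̄_m) = 208.3575  ⇒  Cov = 208.3575 / 8 = 26.0447
Σ(R_m − R̄_m)² = 94.7088  ⇒  Var(R_m) = 94.7088 / 8 = 11.8386
β = Cov / Var(R_m) = 26.0447 / 11.8386 = 2.2000

2.200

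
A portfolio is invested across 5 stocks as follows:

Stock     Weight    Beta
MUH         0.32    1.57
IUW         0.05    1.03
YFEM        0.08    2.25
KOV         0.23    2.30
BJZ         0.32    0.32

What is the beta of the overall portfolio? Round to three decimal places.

1.365

β_P = Σ w_i β_i = 0.32×1.57 + 0.05×1.03 + 0.08×2.25 + 0.23×2.30 + 0.32×0.32 = 1.3653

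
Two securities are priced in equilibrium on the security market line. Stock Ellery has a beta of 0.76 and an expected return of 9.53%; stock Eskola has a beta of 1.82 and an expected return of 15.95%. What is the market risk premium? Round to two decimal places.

6.06%

Both satisfy E(R) = R_f + β·MRP, so the slope of the SML is
MRP = (15.95% − 9.53%) / (1.82 − 0.76) = 6.42% / 1.06 = 6.0566%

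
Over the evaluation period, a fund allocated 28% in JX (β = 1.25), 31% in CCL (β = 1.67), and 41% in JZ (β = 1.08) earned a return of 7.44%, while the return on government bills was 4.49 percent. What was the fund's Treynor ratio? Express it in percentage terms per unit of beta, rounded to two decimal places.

2.25%

β_P = 0.28×1.25 + 0.31×1.67 + 0.41×1.08 = 1.3105
Treynor = (R_P − R_f) / β_P = (7.44% − 4.49%) / 1.3105 = 2.95% / 1.3105 = 2.25%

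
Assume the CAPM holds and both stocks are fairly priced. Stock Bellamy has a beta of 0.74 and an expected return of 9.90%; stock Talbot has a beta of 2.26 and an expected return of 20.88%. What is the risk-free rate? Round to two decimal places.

Both satisfy E(R) = R_f + β·MRP, so the slope of the SML is
MRP = (20.88% − 9.90%) / (2.26 − 0.74) = 10.98% / 1.52 = 7.2237%
R_f = E(R_Bellamy) − β_Bellamy·MRP = 9.90% − 0.74 × 7.2237% = 4.5545%

4.55%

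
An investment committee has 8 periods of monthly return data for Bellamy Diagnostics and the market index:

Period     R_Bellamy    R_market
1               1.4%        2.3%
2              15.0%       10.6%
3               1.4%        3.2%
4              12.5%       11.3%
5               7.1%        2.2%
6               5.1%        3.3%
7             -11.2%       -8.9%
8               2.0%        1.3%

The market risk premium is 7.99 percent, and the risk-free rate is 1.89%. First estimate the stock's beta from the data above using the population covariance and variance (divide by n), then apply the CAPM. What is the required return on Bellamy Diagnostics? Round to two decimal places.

Mean R_i = (1.4 + 15.0 + 1.4 + 12.5 + 7.1 + 5.1 − 11.2 + 2.0) / 8 = 4.1625%
Mean R_m = (2.3 + 10.6 + 3.2 + 11.3 + 2.2 + 3.3 − 8.9 + 1.3) / 8 = 3.1625%
Σ(R_i − R̄_i)(R_m − R̄_m) = 337.3688  ⇒  Cov = 337.3688 / 8 = 42.1711
Σ(R_m − R̄_m)² = 272.1988  ⇒  Var(R_m) = 272.1988 / 8 = 34.0249
β = Cov / Var(R_m) = 42.1711 / 34.0249 = 1.2394
E(R) = R_f + β × MRP = 1.89% + 1.2394 × 7.99% = 11.79%

11.79%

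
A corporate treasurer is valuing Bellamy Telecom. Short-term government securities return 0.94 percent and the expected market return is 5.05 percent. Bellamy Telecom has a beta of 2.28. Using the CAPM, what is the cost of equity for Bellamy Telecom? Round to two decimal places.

Market risk premium = E(R_m) − R_f = 5.05% − 0.94% = 4.11%
E(R) = R_f + β × MRP = 0.94% + 2.28 × 4.11% = 10.31%

10.31%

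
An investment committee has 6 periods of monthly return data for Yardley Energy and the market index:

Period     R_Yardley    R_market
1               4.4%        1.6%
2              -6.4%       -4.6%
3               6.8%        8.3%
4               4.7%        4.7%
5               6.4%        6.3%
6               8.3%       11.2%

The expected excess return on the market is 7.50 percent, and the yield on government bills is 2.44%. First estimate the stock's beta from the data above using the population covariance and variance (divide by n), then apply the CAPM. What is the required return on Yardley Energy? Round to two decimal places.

Mean R_i = (4.4 − 6.4 + 6.8 + 4.7 + 6.4 + 8.3) / 6 = 4.0333%
Mean R_m = (1.6 − 4.6 + 8.3 + 4.7 + 6.3 + 11.2) / 6 = 4.5833%
Σ(R_i − R̄_i)(R_m − R̄_m) = 137.3733  ⇒  Cov = 137.3733 / 6 = 22.8956
Σ(R_m − R̄_m)² = 153.7883  ⇒  Var(R_m) = 153.7883 / 6 = 25.6314
β = Cov / Var(R_m) = 22.8956 / 25.6314 = 0.8933
E(R) = R_f + β × MRP = 2.44% + 0.8933 × 7.50% = 9.14%

9.14%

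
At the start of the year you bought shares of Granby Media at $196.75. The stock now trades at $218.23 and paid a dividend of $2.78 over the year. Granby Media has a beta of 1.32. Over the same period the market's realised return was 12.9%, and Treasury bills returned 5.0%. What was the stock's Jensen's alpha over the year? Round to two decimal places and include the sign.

Realised HPR = (P1 + D1 − P0) / P0 = (218.23 + 2.78 − 196.75) / 196.75 = 24.26 / 196.75 = 12.3304%
MRP = 12.9% − 5.0% = 7.90%
CAPM required = R_f + β·MRP = 5.0% + 1.32 × 7.9% = 15.4280%
α = realised − required = 12.3304% − 15.4280% = -3.10%

-3.10%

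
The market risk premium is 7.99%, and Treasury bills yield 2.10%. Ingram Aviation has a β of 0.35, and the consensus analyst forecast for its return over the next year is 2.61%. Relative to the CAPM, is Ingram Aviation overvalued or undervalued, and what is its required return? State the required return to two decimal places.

Required return = R_f + β·MRP = 2.10% + 0.35 × 7.99% = 4.90%
Forecast 2.61% < required 4.90% → the stock plots below the SML → overvalued.

Overvalued; required return 4.90%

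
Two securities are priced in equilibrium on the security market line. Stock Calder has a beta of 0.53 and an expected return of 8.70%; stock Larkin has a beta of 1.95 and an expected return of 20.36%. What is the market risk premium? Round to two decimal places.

8.21%

Both satisfy E(R) = R_f + β·MRP, so the slope of the SML is
MRP = (20.36% − 8.70%) / (1.95 − 0.53) = 11.66% / 1.42 = 8.2113%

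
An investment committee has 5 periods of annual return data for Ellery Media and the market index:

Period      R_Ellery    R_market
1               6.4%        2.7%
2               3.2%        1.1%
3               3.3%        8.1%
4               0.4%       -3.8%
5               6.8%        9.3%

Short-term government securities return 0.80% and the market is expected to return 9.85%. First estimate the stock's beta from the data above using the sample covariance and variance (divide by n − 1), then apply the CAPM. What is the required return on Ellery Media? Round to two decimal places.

Mean R_i = (6.4 + 3.2 + 3.3 + 0.4 + 6.8) / 5 = 4.0200%
Mean R_m = (2.7 + 1.1 + 8.1 − 3.8 + 9.3) / 5 = 3.4800%
Σ(R_i − R̄_i)(R_m − R̄_m) = 39.3020  ⇒  Cov = 39.3020 / 4 = 9.8255
Σ(R_m − R̄_m)² = 114.4880  ⇒  Var(R_m) = 114.4880 / 4 = 28.6220
β = Cov / Var(R_m) = 9.8255 / 28.6220 = 0.3433
MRP = 9.85% − 0.80% = 9.05%
E(R) = R_f + β × MRP = 0.80% + 0.3433 × 9.05% = 3.91%

3.91%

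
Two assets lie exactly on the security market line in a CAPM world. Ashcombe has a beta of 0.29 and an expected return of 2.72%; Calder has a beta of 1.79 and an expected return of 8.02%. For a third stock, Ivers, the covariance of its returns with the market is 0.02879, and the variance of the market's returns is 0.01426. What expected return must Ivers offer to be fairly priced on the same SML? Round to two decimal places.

MRP = (8.02% − 2.72%) / (1.79 − 0.29) = 3.5333%
R_f = 2.72% − 0.29 × 3.5333% = 1.6953%
β_Ivers = Cov / Var(R_m) = 0.02879 / 0.01426 = 2.0189
E(R_Ivers) = R_f + β × MRP = 1.6953% + 2.0189 × 3.5333% = 8.83%

8.83%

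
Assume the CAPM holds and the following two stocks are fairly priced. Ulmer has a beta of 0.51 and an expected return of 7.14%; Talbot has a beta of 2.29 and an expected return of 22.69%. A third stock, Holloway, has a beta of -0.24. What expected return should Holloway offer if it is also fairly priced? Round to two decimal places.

0.59%

MRP (SML slope) = (22.69% − 7.14%) / (2.29 − 0.51) = 15.55% / 1.78 = 8.7360%
R_f (intercept) = 7.14% − 0.51 × 8.7360% = 2.6846%
E(R_Holloway) = R_f + β × MRP = 2.6846% + -0.24 × 8.7360% = 0.59%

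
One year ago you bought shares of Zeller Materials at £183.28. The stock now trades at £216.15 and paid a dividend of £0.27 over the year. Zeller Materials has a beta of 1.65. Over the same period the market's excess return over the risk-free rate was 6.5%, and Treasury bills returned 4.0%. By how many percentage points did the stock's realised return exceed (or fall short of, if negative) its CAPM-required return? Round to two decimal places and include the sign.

Realised HPR = (P1 + D1 − P0) / P0 = (216.15 + 0.27 − 183.28) / 183.28 = 33.14 / 183.28 = 18.0816%
CAPM required = R_f + β·MRP = 4.0% + 1.65 × 6.5% = 14.7250%
α = realised − required = 18.0816% − 14.7250% = +3.36%

+3.36%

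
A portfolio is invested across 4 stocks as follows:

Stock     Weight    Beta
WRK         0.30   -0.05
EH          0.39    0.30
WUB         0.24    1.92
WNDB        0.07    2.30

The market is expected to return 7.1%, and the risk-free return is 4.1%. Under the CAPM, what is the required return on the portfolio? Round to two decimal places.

β_P = Σ w_i β_i = 0.30×-0.05 + 0.39×0.30 + 0.24×1.92 + 0.07×2.30 = 0.7238
MRP = 7.1% − 4.1% = 3.00%
E(R_P) = R_f + β_P × MRP = 4.1% + 0.7238 × 3.0% = 6.27%

6.27%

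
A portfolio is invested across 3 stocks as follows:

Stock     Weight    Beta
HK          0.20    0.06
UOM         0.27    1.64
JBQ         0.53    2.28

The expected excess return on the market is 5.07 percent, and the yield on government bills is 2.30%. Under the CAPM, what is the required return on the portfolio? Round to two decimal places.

β_P = Σ w_i β_i = 0.20×0.06 + 0.27×1.64 + 0.53×2.28 = 1.6632
E(R_P) = R_f + β_P × MRP = 2.30% + 1.6632 × 5.07% = 10.73%

10.73%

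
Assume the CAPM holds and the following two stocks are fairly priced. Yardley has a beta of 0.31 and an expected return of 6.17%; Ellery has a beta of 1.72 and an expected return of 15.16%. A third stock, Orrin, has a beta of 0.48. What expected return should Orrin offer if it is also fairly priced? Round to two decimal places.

MRP (SML slope) = (15.16% − 6.17%) / (1.72 − 0.31) = 8.99% / 1.41 = 6.3759%
R_f (intercept) = 6.17% − 0.31 × 6.3759% = 4.1935%
E(R_Orrin) = R_f + β × MRP = 4.1935% + 0.48 × 6.3759% = 7.25%

7.25%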